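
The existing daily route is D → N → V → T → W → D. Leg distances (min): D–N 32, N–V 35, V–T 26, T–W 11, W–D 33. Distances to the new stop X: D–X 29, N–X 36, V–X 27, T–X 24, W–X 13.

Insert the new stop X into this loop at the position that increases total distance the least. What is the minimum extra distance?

Insertion cost between consecutive stops i–j is d(i,X) + d(X,j) − d(i,j):
  between D and N: 29 + 36 − 32 = 33
  between N and V: 36 + 27 − 35 = 28
  between V and T: 27 + 24 − 26 = 25
  between T and W: 24 + 13 − 11 = 26
  between W and D: 13 + 29 − 33 = 9
Cheapest insertion is between W and D, adding 9.
New total = 137 + 9 = 146.

+9 min — insert X between W and D.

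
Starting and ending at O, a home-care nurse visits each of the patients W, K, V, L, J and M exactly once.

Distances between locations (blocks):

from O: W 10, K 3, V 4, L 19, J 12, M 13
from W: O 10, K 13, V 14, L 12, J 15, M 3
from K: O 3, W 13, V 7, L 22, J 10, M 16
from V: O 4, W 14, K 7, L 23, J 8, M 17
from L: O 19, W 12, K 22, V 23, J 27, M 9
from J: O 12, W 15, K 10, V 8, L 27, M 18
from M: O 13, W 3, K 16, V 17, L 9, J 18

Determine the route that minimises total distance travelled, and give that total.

With 6 stops there are 6!/2 = 360 distinct round trips (a route and its reverse cost the same).
O → W → K → V → L → J → M → O: 10+13+7+23+27+18+13 = 111
O → W → K → V → L → M → J → O: 10+13+7+23+9+18+12 = 92
O → W → K → V → J → L → M → O: 10+13+7+8+27+9+13 = 87
O → W → K → V → J → M → L → O: 10+13+7+8+18+9+19 = 84
O → W → K → V → M → L → J → O: 10+13+7+17+9+27+12 = 95
O → W → K → V → M → J → L → O: 10+13+7+17+18+27+19 = 111
O → W → K → L → V → J → M → O: 10+13+22+23+8+18+13 = 107
O → W → K → L → V → M → J → O: 10+13+22+23+17+18+12 = 115
… (352 more)
O → K → V → J → W → M → L → O: 3+7+8+15+3+9+19 = 64  ← best
The minimum is 64.
One optimal route: O → K → V → J → W → M → L → O (or its reverse).

64 blocks — the shortest possible round trip.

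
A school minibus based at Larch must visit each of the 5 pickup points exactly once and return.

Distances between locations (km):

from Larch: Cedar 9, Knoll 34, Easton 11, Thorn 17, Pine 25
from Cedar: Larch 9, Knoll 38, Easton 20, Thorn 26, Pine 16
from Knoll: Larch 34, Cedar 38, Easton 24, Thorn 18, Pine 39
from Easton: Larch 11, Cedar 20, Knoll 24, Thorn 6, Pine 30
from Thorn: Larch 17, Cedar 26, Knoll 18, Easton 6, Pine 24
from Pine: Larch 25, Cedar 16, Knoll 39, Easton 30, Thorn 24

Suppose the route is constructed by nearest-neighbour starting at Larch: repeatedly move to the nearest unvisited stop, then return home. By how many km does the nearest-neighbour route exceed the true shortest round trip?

Larch: Cedar=9, Easton=11, Thorn=17, Pine=25, Knoll=34 ⇒ Cedar
Cedar: Pine=16, Easton=20, Thorn=26, Knoll=38 ⇒ Pine
Pine: Thorn=24, Easton=30, Knoll=39 ⇒ Thorn
Thorn: Easton=6, Knoll=18 ⇒ Easton
Easton: Knoll=24 ⇒ Knoll
NN route Larch → Cedar → Pine → Thorn → Easton → Knoll → Larch costs 113.
Optimal: Larch → Cedar → Pine → Knoll → Thorn → Easton → Larch costs 99 (by enumerating all 60 distinct tours).
Excess = 113 − 99 = 14.

Excess over optimum: 14 km.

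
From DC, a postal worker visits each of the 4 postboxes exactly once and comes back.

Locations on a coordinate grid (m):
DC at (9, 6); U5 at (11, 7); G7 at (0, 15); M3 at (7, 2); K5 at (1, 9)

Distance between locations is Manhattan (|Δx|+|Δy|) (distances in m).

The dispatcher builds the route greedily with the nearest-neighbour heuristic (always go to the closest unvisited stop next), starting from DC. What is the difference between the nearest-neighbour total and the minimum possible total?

From DC: U5=3, M3=6, K5=11, G7=18 → choose U5 (3).
From U5: M3=9, K5=12, G7=19 → choose M3 (9).
From M3: K5=13, G7=20 → choose K5 (13).
From K5: G7=7 → choose G7 (7).
NN route DC → U5 → M3 → K5 → G7 → DC costs 50.
Optimal: DC → U5 → G7 → K5 → M3 → DC costs 48 (by enumerating all 12 distinct tours).
Excess = 50 − 48 = 2.

The nearest-neighbour route is 2 m longer than optimal.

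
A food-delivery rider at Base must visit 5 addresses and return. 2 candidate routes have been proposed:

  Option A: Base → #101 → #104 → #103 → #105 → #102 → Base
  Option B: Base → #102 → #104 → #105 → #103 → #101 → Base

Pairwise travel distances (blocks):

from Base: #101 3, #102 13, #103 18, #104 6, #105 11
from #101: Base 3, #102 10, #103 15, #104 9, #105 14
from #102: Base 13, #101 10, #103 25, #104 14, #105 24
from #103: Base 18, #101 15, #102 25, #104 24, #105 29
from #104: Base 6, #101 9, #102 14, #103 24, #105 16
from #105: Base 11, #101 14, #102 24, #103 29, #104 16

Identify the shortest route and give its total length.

Option A: 3 + 9 + 24 + 29 + 24 + 13 = 102
Option B: 13 + 14 + 16 + 29 + 15 + 3 = 90

90 blocks — Option B is the shortest.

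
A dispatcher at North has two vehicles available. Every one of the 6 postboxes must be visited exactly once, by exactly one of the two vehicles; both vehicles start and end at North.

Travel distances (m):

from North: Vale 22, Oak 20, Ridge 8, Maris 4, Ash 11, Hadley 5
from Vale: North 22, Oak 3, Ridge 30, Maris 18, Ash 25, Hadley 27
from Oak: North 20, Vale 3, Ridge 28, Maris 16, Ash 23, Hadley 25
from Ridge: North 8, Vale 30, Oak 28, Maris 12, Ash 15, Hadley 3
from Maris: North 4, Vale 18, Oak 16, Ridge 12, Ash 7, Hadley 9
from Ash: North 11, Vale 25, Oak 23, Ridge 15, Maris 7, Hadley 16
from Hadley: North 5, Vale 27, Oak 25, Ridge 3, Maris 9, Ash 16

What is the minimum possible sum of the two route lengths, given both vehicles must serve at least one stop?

There are 2^5 − 1 = 31 ways to divide the 6 stops into two non-empty groups. For each, the best each vehicle can do is its own shortest tour through its group:
  {Vale} + {Oak, Ridge, Maris, Ash, Hadley}: 44 + 66 = 110
  {Oak} + {Vale, Ridge, Maris, Ash, Hadley}: 40 + 70 = 110
  {Vale, Oak} + {Ridge, Maris, Ash, Hadley}: 45 + 34 = 79
  {Ridge} + {Vale, Oak, Maris, Ash, Hadley}: 16 + 69 = 85
  {Vale, Ridge} + {Oak, Maris, Ash, Hadley}: 60 + 64 = 124
  {Oak, Ridge} + {Vale, Maris, Ash, Hadley}: 56 + 68 = 124
  … (31 splits in total)
  {Vale, Oak, Maris, Ash} + {Ridge, Hadley}: 59 + 16 = 75  ← best
Best: vehicle 1 North → Vale → Oak → Maris → Ash → North = 59; vehicle 2 North → Ridge → Hadley → North = 16; combined 75.

Minimum combined distance: 75 m.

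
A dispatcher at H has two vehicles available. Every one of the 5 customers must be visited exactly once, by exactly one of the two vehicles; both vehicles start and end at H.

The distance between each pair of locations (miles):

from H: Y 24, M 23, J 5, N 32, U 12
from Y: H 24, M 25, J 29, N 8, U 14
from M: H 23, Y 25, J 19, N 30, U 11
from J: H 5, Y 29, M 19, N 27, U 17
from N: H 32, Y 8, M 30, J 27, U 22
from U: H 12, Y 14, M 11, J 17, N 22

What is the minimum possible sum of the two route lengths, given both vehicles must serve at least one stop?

Try each way of splitting the stops between the two vehicles (each non-empty) and, for each split, find the best tour for each vehicle:
  {Y} + {M, J, N, U}: 48 + 85 = 133
  {M} + {Y, J, N, U}: 46 + 66 = 112
  {Y, M} + {J, N, U}: 72 + 66 = 138
  {J} + {Y, M, N, U}: 10 + 85 = 95
  {Y, J} + {M, N, U}: 58 + 85 = 143
  {M, J} + {Y, N, U}: 47 + 66 = 113
  … (15 splits in total)
Best: vehicle 1 H → J → H = 10; vehicle 2 H → Y → N → M → U → H = 85; combined 95.

Minimum combined distance: 95 miles.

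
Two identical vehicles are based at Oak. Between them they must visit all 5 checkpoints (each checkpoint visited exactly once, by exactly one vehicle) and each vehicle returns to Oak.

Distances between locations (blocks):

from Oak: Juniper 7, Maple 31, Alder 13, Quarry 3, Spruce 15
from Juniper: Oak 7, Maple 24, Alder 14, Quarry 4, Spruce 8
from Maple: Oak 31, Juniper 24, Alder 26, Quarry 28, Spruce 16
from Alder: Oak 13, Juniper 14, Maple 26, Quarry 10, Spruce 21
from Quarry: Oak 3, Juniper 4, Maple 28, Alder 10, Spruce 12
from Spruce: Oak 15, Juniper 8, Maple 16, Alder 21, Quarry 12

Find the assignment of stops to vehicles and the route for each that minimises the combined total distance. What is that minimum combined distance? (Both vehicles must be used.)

Check every non-empty split of the stops between the two vehicles; for each half take its own optimal tour:
  {Juniper} + {Maple, Alder, Quarry, Spruce}: 14 + 70 = 84
  {Maple} + {Juniper, Alder, Quarry, Spruce}: 62 + 49 = 111
  {Juniper, Maple} + {Alder, Quarry, Spruce}: 62 + 49 = 111
  {Alder} + {Juniper, Maple, Quarry, Spruce}: 26 + 62 = 88
  {Juniper, Alder} + {Maple, Quarry, Spruce}: 34 + 62 = 96
  {Maple, Alder} + {Juniper, Quarry, Spruce}: 70 + 30 = 100
  … (15 splits in total)
  {Quarry} + {Juniper, Maple, Alder, Spruce}: 6 + 70 = 76  ← best
Best: vehicle 1 Oak → Quarry → Oak = 6; vehicle 2 Oak → Juniper → Spruce → Maple → Alder → Oak = 70; combined 76.

76 blocks — the smallest possible combined total.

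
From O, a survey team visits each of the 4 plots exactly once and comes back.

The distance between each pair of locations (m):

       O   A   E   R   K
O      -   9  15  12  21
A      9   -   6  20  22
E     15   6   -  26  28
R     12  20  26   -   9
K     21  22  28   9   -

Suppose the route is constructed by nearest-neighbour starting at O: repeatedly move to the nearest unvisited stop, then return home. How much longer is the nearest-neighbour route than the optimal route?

From O: A=9, R=12, E=15, K=21 → choose A (9).
From A: E=6, R=20, K=22 → choose E (6).
From E: R=26, K=28 → choose R (26).
From R: K=9 → choose K (9).
NN route O → A → E → R → K → O costs 71.
Optimal: O → A → E → K → R → O costs 64 (by enumerating all 12 distinct tours).
Excess = 71 − 64 = 7.

7 m longer than the optimal tour.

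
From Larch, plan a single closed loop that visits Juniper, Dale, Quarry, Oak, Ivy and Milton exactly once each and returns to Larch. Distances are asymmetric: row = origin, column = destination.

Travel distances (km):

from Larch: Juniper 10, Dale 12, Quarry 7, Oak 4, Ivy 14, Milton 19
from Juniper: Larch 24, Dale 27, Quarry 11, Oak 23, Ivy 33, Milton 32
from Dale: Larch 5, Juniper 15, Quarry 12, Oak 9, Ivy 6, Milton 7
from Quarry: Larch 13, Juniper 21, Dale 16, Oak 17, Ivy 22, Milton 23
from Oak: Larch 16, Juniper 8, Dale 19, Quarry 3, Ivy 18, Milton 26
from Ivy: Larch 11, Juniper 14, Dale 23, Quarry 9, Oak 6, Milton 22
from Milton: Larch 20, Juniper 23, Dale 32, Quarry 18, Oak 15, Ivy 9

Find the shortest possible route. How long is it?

Minimum total distance: 66 km.

Larch - Juniper - Dale - Quarry - Oak - Ivy - Milton - Larch: 10+27+12+17+18+22+20 = 126
Larch - Juniper - Dale - Quarry - Oak - Milton - Ivy - Larch: 10+27+12+17+26+9+11 = 112
Larch - Juniper - Dale - Quarry - Ivy - Oak - Milton - Larch: 10+27+12+22+6+26+20 = 123
Larch - Juniper - Dale - Quarry - Ivy - Milton - Oak - Larch: 10+27+12+22+22+15+16 = 124
Larch - Juniper - Dale - Quarry - Milton - Oak - Ivy - Larch: 10+27+12+23+15+18+11 = 116
Larch - Juniper - Dale - Quarry - Milton - Ivy - Oak - Larch: 10+27+12+23+9+6+16 = 103
Larch - Juniper - Dale - Oak - Quarry - Ivy - Milton - Larch: 10+27+9+3+22+22+20 = 113
Larch - Juniper - Dale - Oak - Quarry - Milton - Ivy - Larch: 10+27+9+3+23+9+11 = 92
… (712 more)
Larch - Dale - Milton - Ivy - Oak - Juniper - Quarry - Larch: 12+7+9+6+8+11+13 = 66  ← best
The minimum is 66.
One optimal route: Larch → Dale → Milton → Ivy → Oak → Juniper → Quarry → Larch.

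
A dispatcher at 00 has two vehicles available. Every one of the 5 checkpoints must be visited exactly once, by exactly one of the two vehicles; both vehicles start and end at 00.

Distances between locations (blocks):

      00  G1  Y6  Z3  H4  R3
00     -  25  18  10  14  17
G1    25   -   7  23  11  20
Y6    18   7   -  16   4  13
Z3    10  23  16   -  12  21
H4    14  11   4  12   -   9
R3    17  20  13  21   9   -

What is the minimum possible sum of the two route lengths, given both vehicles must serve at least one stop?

There are 2^4 − 1 = 15 ways to divide the 5 stops into two non-empty groups. For each, the best each vehicle can do is its own shortest tour through its group:
  {G1} + {Y6, Z3, H4, R3}: 50 + 56 = 106
  {Y6} + {G1, Z3, H4, R3}: 36 + 70 = 106
  {G1, Y6} + {Z3, H4, R3}: 50 + 48 = 98
  {Z3} + {G1, Y6, H4, R3}: 20 + 62 = 82
  {G1, Z3} + {Y6, H4, R3}: 58 + 48 = 106
  {Y6, Z3} + {G1, H4, R3}: 44 + 62 = 106
  … (15 splits in total)
Best: vehicle 1 00 → Z3 → 00 = 20; vehicle 2 00 → G1 → Y6 → H4 → R3 → 00 = 62; combined 82.

Minimum combined distance: 82 blocks.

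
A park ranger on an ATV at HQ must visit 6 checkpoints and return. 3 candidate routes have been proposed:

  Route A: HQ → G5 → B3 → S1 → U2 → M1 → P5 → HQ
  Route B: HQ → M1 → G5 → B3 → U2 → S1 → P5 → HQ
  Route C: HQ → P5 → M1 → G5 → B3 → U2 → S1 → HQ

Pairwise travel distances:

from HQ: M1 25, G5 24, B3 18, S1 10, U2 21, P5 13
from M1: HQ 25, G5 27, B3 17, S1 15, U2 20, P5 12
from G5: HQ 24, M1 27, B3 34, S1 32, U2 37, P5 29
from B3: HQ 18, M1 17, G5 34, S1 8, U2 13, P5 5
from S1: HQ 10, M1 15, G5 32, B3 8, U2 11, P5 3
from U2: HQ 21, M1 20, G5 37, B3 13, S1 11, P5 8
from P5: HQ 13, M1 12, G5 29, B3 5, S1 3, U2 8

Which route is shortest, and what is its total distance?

Route A: 24 + 34 + 8 + 11 + 20 + 12 + 13 = 122
Route B: 25 + 27 + 34 + 13 + 11 + 3 + 13 = 126
Route C: 13 + 12 + 27 + 34 + 13 + 11 + 10 = 120

120 — Route C is the shortest.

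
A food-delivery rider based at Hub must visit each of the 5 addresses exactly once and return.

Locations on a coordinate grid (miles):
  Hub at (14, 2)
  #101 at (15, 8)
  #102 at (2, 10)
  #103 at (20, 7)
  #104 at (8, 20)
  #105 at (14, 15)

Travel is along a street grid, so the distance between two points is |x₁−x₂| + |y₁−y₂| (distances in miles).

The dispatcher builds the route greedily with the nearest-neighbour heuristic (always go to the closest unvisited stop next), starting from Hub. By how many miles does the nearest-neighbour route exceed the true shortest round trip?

From Hub: #101=7, #103=11, #105=13, #102=20, #104=24 → choose #101 (7).
From #101: #103=6, #105=8, #102=15, #104=19 → choose #103 (6).
From #103: #105=14, #102=21, #104=25 → choose #105 (14).
From #105: #104=11, #102=17 → choose #104 (11).
From #104: #102=16 → choose #102 (16).
NN route Hub → #101 → #103 → #105 → #104 → #102 → Hub costs 74.
Optimal: Hub → #102 → #104 → #105 → #101 → #103 → Hub costs 72 (by enumerating all 60 distinct tours).
Excess = 74 − 72 = 2.

2 miles longer than the optimal tour.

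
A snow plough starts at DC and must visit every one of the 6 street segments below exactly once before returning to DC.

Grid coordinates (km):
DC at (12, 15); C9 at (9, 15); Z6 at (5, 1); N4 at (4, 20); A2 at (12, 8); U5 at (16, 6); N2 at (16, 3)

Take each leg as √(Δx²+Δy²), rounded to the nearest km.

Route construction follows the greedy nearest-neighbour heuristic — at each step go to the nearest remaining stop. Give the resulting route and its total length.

From DC: distances to unvisited — C9=3, A2=7, N4=9, U5=10, N2=13, Z6=16. Nearest is C9 (3).
From C9: distances to unvisited — N4=7, A2=8, U5=11, N2=14, Z6=15. Nearest is N4 (7).
From N4: distances to unvisited — A2=14, U5=18, Z6=19, N2=21. Nearest is A2 (14).
From A2: distances to unvisited — U5=4, N2=6, Z6=10. Nearest is U5 (4).
From U5: distances to unvisited — N2=3, Z6=12. Nearest is N2 (3).
From N2: distances to unvisited — Z6=11. Nearest is Z6 (11).
Return Z6→DC: 16.
Total = 3 + 7 + 14 + 4 + 3 + 11 + 16 = 58.

Nearest-neighbour total = 58 km; route DC → C9 → N4 → A2 → U5 → N2 → Z6 → DC.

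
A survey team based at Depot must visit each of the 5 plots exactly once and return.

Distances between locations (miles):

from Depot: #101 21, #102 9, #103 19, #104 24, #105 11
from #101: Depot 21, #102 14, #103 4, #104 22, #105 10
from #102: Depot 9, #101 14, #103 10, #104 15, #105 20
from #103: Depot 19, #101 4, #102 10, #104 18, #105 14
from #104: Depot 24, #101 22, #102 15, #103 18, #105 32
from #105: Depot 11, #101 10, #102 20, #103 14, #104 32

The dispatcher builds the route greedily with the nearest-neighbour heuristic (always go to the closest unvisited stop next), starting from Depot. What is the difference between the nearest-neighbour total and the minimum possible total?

Depot: #102=9, #105=11, #103=19, #101=21, #104=24 ⇒ #102
#102: #103=10, #101=14, #104=15, #105=20 ⇒ #103
#103: #101=4, #105=14, #104=18 ⇒ #101
#101: #105=10, #104=22 ⇒ #105
#105: #104=32 ⇒ #104
NN route Depot → #102 → #103 → #101 → #105 → #104 → Depot costs 89.
Optimal: Depot → #102 → #104 → #103 → #101 → #105 → Depot costs 67 (by enumerating all 60 distinct tours).
Excess = 89 − 67 = 22.

Excess over optimum: 22 miles.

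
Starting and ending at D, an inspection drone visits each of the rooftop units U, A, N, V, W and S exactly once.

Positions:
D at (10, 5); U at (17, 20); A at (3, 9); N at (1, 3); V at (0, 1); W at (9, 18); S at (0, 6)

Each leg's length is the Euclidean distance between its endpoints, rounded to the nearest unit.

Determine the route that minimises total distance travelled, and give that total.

D - U - A - N - V - W - S - D: 17+18+6+2+19+15+10 = 87
D - U - A - N - V - S - W - D: 17+18+6+2+5+15+13 = 76
D - U - A - N - W - V - S - D: 17+18+6+17+19+5+10 = 92
D - U - A - N - W - S - V - D: 17+18+6+17+15+5+11 = 89
D - U - A - N - S - V - W - D: 17+18+6+3+5+19+13 = 81
D - U - A - N - S - W - V - D: 17+18+6+3+15+19+11 = 89
D - U - A - V - N - W - S - D: 17+18+9+2+17+15+10 = 88
D - U - A - V - N - S - W - D: 17+18+9+2+3+15+13 = 77
… (352 more)
D - U - W - A - S - N - V - D: 17+8+11+4+3+2+11 = 56  ← best
The minimum is 56.
One optimal route: D → U → W → A → S → N → V → D (or its reverse).

Shortest round trip = 56.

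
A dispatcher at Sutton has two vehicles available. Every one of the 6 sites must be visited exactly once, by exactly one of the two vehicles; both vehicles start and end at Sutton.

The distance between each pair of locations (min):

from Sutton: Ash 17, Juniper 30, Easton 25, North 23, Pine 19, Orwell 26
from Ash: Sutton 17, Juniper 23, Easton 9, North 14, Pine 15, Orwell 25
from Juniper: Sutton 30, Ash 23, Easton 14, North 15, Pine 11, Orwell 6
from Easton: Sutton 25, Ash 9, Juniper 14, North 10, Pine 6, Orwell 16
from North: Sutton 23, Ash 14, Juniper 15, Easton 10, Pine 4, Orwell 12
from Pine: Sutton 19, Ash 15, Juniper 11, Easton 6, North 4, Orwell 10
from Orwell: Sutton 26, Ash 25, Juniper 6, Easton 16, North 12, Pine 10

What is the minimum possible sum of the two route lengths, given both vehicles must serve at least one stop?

Try each way of splitting the stops between the two vehicles (each non-empty) and, for each split, find the best tour for each vehicle:
  {Ash} + {Juniper, Easton, North, Pine, Orwell}: 34 + 79 = 113
  {Juniper} + {Ash, Easton, North, Pine, Orwell}: 60 + 74 = 134
  {Ash, Juniper} + {Easton, North, Pine, Orwell}: 70 + 73 = 143
  {Easton} + {Ash, Juniper, North, Pine, Orwell}: 50 + 78 = 128
  {Ash, Easton} + {Juniper, North, Pine, Orwell}: 51 + 70 = 121
  {Juniper, Easton} + {Ash, North, Pine, Orwell}: 69 + 71 = 140
  … (31 splits in total)
Best: vehicle 1 Sutton → Ash → Sutton = 34; vehicle 2 Sutton → North → Pine → Easton → Juniper → Orwell → Sutton = 79; combined 113.

113 min — the smallest possible combined total.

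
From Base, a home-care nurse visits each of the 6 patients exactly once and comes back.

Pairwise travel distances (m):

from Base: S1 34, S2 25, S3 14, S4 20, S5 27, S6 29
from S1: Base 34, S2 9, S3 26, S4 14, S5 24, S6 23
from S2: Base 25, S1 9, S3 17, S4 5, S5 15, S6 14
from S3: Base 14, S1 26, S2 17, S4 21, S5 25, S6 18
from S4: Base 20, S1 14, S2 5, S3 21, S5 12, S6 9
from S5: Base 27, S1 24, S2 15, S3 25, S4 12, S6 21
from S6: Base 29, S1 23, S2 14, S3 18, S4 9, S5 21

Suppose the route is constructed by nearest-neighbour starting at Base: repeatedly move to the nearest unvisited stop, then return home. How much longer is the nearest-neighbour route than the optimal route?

From Base: S3=14, S4=20, S2=25, S5=27, S6=29, S1=34 → choose S3 (14).
From S3: S2=17, S6=18, S4=21, S5=25, S1=26 → choose S2 (17).
From S2: S4=5, S1=9, S6=14, S5=15 → choose S4 (5).
From S4: S6=9, S5=12, S1=14 → choose S6 (9).
From S6: S5=21, S1=23 → choose S5 (21).
From S5: S1=24 → choose S1 (24).
NN route Base → S3 → S2 → S4 → S6 → S5 → S1 → Base costs 124.
Optimal: Base → S3 → S6 → S4 → S1 → S2 → S5 → Base costs 106 (by enumerating all 360 distinct tours).
Excess = 124 − 106 = 18.

18 m longer than the optimal tour.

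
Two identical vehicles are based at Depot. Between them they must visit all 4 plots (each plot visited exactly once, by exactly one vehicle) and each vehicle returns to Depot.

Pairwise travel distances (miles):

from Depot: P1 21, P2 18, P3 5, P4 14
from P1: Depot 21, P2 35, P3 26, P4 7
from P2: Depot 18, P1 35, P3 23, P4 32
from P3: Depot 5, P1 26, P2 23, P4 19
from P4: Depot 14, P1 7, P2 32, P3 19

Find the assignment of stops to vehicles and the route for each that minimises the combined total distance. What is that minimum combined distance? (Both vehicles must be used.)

Check every non-empty split of the stops between the two vehicles; for each half take its own optimal tour:
  {P1} + {P2, P3, P4}: 42 + 74 = 116
  {P2} + {P1, P3, P4}: 36 + 52 = 88
  {P1, P2} + {P3, P4}: 74 + 38 = 112
  {P3} + {P1, P2, P4}: 10 + 74 = 84
  {P1, P3} + {P2, P4}: 52 + 64 = 116
  {P2, P3} + {P1, P4}: 46 + 42 = 88
  … (7 splits in total)
Best: vehicle 1 Depot → P3 → Depot = 10; vehicle 2 Depot → P2 → P1 → P4 → Depot = 74; combined 84.

Minimum combined distance: 84 miles.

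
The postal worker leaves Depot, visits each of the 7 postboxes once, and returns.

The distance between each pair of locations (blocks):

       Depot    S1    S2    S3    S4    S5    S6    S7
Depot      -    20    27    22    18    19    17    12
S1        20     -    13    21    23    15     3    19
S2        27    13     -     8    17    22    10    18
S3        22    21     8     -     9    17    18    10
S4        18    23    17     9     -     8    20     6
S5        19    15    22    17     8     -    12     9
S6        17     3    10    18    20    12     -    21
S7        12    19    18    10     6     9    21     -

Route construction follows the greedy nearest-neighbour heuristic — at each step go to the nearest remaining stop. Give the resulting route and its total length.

From Depot: distances to unvisited — S7=12, S6=17, S4=18, S5=19, S1=20, S3=22, S2=27. Nearest is S7 (12).
From S7: distances to unvisited — S4=6, S5=9, S3=10, S2=18, S1=19, S6=21. Nearest is S4 (6).
From S4: distances to unvisited — S5=8, S3=9, S2=17, S6=20, S1=23. Nearest is S5 (8).
From S5: distances to unvisited — S6=12, S1=15, S3=17, S2=22. Nearest is S6 (12).
From S6: distances to unvisited — S1=3, S2=10, S3=18. Nearest is S1 (3).
From S1: distances to unvisited — S2=13, S3=21. Nearest is S2 (13).
From S2: distances to unvisited — S3=8. Nearest is S3 (8).
Return S3→Depot: 22.
Total = 12 + 6 + 8 + 12 + 3 + 13 + 8 + 22 = 84.

84 blocks along Depot → S7 → S4 → S5 → S6 → S1 → S2 → S3 → Depot.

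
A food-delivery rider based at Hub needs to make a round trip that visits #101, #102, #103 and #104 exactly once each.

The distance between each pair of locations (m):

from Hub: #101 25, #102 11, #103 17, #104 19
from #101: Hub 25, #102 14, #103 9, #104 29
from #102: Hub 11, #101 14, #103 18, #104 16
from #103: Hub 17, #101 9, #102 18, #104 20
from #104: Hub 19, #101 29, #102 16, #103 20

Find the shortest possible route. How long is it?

There are 12 distinct closed tours to check (reversals are equivalent).
Hub-#101-#102-#103-#104-Hub: 25+14+18+20+19 = 96
Hub-#101-#102-#104-#103-Hub: 25+14+16+20+17 = 92
Hub-#101-#103-#102-#104-Hub: 25+9+18+16+19 = 87
Hub-#101-#103-#104-#102-Hub: 25+9+20+16+11 = 81
Hub-#101-#104-#102-#103-Hub: 25+29+16+18+17 = 105
Hub-#101-#104-#103-#102-Hub: 25+29+20+18+11 = 103
Hub-#102-#101-#103-#104-Hub: 11+14+9+20+19 = 73
Hub-#102-#101-#104-#103-Hub: 11+14+29+20+17 = 91
Hub-#102-#103-#101-#104-Hub: 11+18+9+29+19 = 86
Hub-#102-#104-#101-#103-Hub: 11+16+29+9+17 = 82
Hub-#103-#101-#102-#104-Hub: 17+9+14+16+19 = 75
Hub-#103-#102-#101-#104-Hub: 17+18+14+29+19 = 97
The minimum is 73.
One optimal route: Hub → #102 → #101 → #103 → #104 → Hub (or its reverse).

73 m — the shortest possible round trip.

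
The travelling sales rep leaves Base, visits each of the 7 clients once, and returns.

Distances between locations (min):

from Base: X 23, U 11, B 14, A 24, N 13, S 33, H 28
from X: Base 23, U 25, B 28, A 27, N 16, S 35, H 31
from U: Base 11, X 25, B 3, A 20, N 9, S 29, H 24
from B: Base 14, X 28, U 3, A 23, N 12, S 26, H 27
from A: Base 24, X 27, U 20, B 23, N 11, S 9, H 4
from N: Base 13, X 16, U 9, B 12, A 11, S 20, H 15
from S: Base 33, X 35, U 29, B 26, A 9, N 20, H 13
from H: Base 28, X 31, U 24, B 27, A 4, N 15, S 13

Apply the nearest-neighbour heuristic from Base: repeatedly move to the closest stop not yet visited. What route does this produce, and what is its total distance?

From Base: distances to unvisited — U=11, N=13, B=14, X=23, A=24, H=28, S=33. Nearest is U (11).
From U: distances to unvisited — B=3, N=9, A=20, H=24, X=25, S=29. Nearest is B (3).
From B: distances to unvisited — N=12, A=23, S=26, H=27, X=28. Nearest is N (12).
From N: distances to unvisited — A=11, H=15, X=16, S=20. Nearest is A (11).
From A: distances to unvisited — H=4, S=9, X=27. Nearest is H (4).
From H: distances to unvisited — S=13, X=31. Nearest is S (13).
From S: distances to unvisited — X=35. Nearest is X (35).
Return X→Base: 23.
Total = 11 + 3 + 12 + 11 + 4 + 13 + 35 + 23 = 112.

112 min along Base → U → B → N → A → H → S → X → Base.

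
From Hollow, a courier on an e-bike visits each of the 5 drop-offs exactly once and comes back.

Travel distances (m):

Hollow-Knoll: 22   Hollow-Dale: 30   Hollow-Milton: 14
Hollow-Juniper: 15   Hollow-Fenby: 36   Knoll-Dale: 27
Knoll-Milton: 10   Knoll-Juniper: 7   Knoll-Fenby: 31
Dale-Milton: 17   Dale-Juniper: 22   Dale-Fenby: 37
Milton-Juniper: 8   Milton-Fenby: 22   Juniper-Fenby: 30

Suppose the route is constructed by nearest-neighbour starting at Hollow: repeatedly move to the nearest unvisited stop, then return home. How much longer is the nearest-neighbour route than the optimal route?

The nearest-neighbour route is 8 m longer than optimal.

From Hollow: Milton=14, Juniper=15, Knoll=22, Dale=30, Fenby=36 → choose Milton (14).
From Milton: Juniper=8, Knoll=10, Dale=17, Fenby=22 → choose Juniper (8).
From Juniper: Knoll=7, Dale=22, Fenby=30 → choose Knoll (7).
From Knoll: Dale=27, Fenby=31 → choose Dale (27).
From Dale: Fenby=37 → choose Fenby (37).
NN route Hollow → Milton → Juniper → Knoll → Dale → Fenby → Hollow costs 129.
Optimal: Hollow → Dale → Fenby → Milton → Knoll → Juniper → Hollow costs 121 (by enumerating all 60 distinct tours).
Excess = 129 − 121 = 8.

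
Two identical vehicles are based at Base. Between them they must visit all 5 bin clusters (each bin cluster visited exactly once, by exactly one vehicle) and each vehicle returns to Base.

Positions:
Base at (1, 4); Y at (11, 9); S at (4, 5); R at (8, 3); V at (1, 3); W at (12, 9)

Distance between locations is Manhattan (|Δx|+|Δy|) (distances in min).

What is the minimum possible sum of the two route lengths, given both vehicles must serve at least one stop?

There are 2^4 − 1 = 15 ways to divide the 5 stops into two non-empty groups. For each, the best each vehicle can do is its own shortest tour through its group:
  {Y} + {S, R, V, W}: 30 + 34 = 64
  {S} + {Y, R, V, W}: 8 + 34 = 42
  {Y, S} + {R, V, W}: 30 + 34 = 64
  {R} + {Y, S, V, W}: 16 + 34 = 50
  {Y, R} + {S, V, W}: 32 + 34 = 66
  {S, R} + {Y, V, W}: 18 + 34 = 52
  … (15 splits in total)
  {V} + {Y, S, R, W}: 2 + 34 = 36  ← best
Best: vehicle 1 Base → V → Base = 2; vehicle 2 Base → S → Y → W → R → Base = 34; combined 36.

36 min — the smallest possible combined total.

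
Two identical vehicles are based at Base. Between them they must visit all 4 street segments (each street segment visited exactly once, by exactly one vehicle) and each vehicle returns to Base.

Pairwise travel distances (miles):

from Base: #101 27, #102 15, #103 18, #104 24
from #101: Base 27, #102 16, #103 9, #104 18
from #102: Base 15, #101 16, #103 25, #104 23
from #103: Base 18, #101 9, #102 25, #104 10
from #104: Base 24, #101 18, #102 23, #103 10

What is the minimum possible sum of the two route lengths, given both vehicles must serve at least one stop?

99 miles — the smallest possible combined total.

Check every non-empty split of the stops between the two vehicles; for each half take its own optimal tour:
  {#101} + {#102, #103, #104}: 54 + 66 = 120
  {#102} + {#101, #103, #104}: 30 + 69 = 99
  {#101, #102} + {#103, #104}: 58 + 52 = 110
  {#103} + {#101, #102, #104}: 36 + 73 = 109
  {#101, #103} + {#102, #104}: 54 + 62 = 116
  {#102, #103} + {#101, #104}: 58 + 69 = 127
  … (7 splits in total)
Best: vehicle 1 Base → #102 → Base = 30; vehicle 2 Base → #103 → #101 → #104 → Base = 69; combined 99.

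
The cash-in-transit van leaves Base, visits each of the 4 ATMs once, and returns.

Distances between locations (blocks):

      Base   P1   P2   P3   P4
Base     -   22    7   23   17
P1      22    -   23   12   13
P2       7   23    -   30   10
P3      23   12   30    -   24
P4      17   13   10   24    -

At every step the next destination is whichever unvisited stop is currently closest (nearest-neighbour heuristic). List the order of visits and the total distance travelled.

Total distance 65 blocks via the nearest-neighbour route Base → P2 → P4 → P1 → P3 → Base.

Base → [P2:7 / P4:17 / P1:22 / P3:23] → P2 (7)
P2 → [P4:10 / P1:23 / P3:30] → P4 (10)
P4 → [P1:13 / P3:24] → P1 (13)
P1 → [P3:12] → P3 (12)
Return P3→Base: 23.
Total = 7 + 10 + 13 + 12 + 23 = 65.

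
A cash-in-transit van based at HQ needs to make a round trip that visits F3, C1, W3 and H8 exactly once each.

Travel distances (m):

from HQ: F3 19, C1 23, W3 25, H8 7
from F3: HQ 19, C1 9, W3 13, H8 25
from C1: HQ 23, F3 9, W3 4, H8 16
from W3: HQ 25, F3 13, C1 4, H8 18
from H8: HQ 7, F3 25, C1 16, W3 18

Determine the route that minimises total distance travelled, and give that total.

There are 12 distinct closed tours to check (reversals are equivalent).
HQ→F3→C1→W3→H8→HQ: 19+9+4+18+7 = 57
HQ→F3→C1→H8→W3→HQ: 19+9+16+18+25 = 87
HQ→F3→W3→C1→H8→HQ: 19+13+4+16+7 = 59
HQ→F3→W3→H8→C1→HQ: 19+13+18+16+23 = 89
HQ→F3→H8→C1→W3→HQ: 19+25+16+4+25 = 89
HQ→F3→H8→W3→C1→HQ: 19+25+18+4+23 = 89
HQ→C1→F3→W3→H8→HQ: 23+9+13+18+7 = 70
HQ→C1→F3→H8→W3→HQ: 23+9+25+18+25 = 100
HQ→C1→W3→F3→H8→HQ: 23+4+13+25+7 = 72
HQ→C1→H8→F3→W3→HQ: 23+16+25+13+25 = 102
HQ→W3→F3→C1→H8→HQ: 25+13+9+16+7 = 70
HQ→W3→C1→F3→H8→HQ: 25+4+9+25+7 = 70
The minimum is 57.
One optimal route: HQ → F3 → C1 → W3 → H8 → HQ (or its reverse).

Shortest round trip = 57 m.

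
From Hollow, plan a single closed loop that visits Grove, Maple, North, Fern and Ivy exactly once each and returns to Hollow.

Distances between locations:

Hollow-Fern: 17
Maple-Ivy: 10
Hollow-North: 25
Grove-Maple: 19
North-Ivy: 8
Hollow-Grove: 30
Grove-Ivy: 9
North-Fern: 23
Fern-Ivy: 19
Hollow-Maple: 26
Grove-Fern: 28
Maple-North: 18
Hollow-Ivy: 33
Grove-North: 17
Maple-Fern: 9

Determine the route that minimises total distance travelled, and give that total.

87 — the shortest possible round trip.

Hollow-Grove-Maple-North-Fern-Ivy-Hollow: 30+19+18+23+19+33 = 142
Hollow-Grove-Maple-North-Ivy-Fern-Hollow: 30+19+18+8+19+17 = 111
Hollow-Grove-Maple-Fern-North-Ivy-Hollow: 30+19+9+23+8+33 = 122
Hollow-Grove-Maple-Fern-Ivy-North-Hollow: 30+19+9+19+8+25 = 110
Hollow-Grove-Maple-Ivy-North-Fern-Hollow: 30+19+10+8+23+17 = 107
Hollow-Grove-Maple-Ivy-Fern-North-Hollow: 30+19+10+19+23+25 = 126
Hollow-Grove-North-Maple-Fern-Ivy-Hollow: 30+17+18+9+19+33 = 126
Hollow-Grove-North-Maple-Ivy-Fern-Hollow: 30+17+18+10+19+17 = 111
Hollow-Grove-North-Fern-Maple-Ivy-Hollow: 30+17+23+9+10+33 = 122
Hollow-Grove-North-Fern-Ivy-Maple-Hollow: 30+17+23+19+10+26 = 125
Hollow-Grove-North-Ivy-Maple-Fern-Hollow: 30+17+8+10+9+17 = 91
Hollow-Grove-North-Ivy-Fern-Maple-Hollow: 30+17+8+19+9+26 = 109
Hollow-Grove-Fern-Maple-North-Ivy-Hollow: 30+28+9+18+8+33 = 126
Hollow-Grove-Fern-Maple-Ivy-North-Hollow: 30+28+9+10+8+25 = 110
… (46 more)
Hollow-North-Grove-Ivy-Maple-Fern-Hollow: 25+17+9+10+9+17 = 87  ← best
The minimum is 87.
One optimal route: Hollow → North → Grove → Ivy → Maple → Fern → Hollow (or its reverse).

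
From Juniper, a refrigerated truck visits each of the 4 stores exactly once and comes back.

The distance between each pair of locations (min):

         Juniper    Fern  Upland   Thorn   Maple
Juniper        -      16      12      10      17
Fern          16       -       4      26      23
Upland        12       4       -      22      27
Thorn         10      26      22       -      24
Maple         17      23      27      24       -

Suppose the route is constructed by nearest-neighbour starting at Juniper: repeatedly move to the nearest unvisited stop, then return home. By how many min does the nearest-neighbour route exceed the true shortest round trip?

Excess over optimum: 3 min.

Juniper: Thorn=10, Upland=12, Fern=16, Maple=17 ⇒ Thorn
Thorn: Upland=22, Maple=24, Fern=26 ⇒ Upland
Upland: Fern=4, Maple=27 ⇒ Fern
Fern: Maple=23 ⇒ Maple
NN route Juniper → Thorn → Upland → Fern → Maple → Juniper costs 76.
Optimal: Juniper → Upland → Fern → Maple → Thorn → Juniper costs 73 (by enumerating all 12 distinct tours).
Excess = 76 − 73 = 3.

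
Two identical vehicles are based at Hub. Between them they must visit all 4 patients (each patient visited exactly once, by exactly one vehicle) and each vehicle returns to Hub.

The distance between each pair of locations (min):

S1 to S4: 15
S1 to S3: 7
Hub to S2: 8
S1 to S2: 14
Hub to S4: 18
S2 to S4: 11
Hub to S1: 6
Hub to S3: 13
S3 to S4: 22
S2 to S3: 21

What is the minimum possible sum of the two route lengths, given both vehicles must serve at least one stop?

63 min — the smallest possible combined total.

Try each way of splitting the stops between the two vehicles (each non-empty) and, for each split, find the best tour for each vehicle:
  {S1} + {S2, S3, S4}: 12 + 54 = 66
  {S2} + {S1, S3, S4}: 16 + 53 = 69
  {S1, S2} + {S3, S4}: 28 + 53 = 81
  {S3} + {S1, S2, S4}: 26 + 40 = 66
  {S1, S3} + {S2, S4}: 26 + 37 = 63
  {S2, S3} + {S1, S4}: 42 + 39 = 81
  … (7 splits in total)
Best: vehicle 1 Hub → S1 → S3 → Hub = 26; vehicle 2 Hub → S2 → S4 → Hub = 37; combined 63.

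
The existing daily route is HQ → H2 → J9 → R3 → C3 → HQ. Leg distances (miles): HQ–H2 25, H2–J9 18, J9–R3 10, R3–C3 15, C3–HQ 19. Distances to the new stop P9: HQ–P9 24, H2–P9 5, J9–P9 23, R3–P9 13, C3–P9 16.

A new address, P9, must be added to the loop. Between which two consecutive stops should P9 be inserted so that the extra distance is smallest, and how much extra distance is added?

Minimum extra distance: 4 miles, inserting P9 between HQ and H2.

Insertion cost between consecutive stops i–j is d(i,P9) + d(P9,j) − d(i,j):
  between HQ and H2: 24 + 5 − 25 = 4
  between H2 and J9: 5 + 23 − 18 = 10
  between J9 and R3: 23 + 13 − 10 = 26
  between R3 and C3: 13 + 16 − 15 = 14
  between C3 and HQ: 16 + 24 − 19 = 21
Cheapest insertion is between HQ and H2, adding 4.
New total = 87 + 4 = 91.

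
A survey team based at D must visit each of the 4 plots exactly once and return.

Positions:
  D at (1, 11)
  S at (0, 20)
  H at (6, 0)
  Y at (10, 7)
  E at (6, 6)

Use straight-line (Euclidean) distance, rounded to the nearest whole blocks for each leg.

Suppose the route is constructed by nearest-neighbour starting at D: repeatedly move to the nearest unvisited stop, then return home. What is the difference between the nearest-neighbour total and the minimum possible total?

The nearest-neighbour route is 3 blocks longer than optimal.

D: E=7, S=9, Y=10, H=12 ⇒ E
E: Y=4, H=6, S=15 ⇒ Y
Y: H=8, S=16 ⇒ H
H: S=21 ⇒ S
NN route D → E → Y → H → S → D costs 49.
Optimal: D → S → Y → H → E → D costs 46 (by enumerating all 12 distinct tours).
Excess = 49 − 46 = 3.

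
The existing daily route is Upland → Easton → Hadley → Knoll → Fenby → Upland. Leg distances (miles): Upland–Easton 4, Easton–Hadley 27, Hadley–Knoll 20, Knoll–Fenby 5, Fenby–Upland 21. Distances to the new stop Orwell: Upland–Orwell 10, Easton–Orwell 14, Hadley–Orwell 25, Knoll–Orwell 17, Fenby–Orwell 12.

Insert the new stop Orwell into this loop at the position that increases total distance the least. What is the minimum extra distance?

Insertion cost between consecutive stops i–j is d(i,Orwell) + d(Orwell,j) − d(i,j):
  between Upland and Easton: 10 + 14 − 4 = 20
  between Easton and Hadley: 14 + 25 − 27 = 12
  between Hadley and Knoll: 25 + 17 − 20 = 22
  between Knoll and Fenby: 17 + 12 − 5 = 24
  between Fenby and Upland: 12 + 10 − 21 = 1
Cheapest insertion is between Fenby and Upland, adding 1.
New total = 77 + 1 = 78.

+1 miles — insert Orwell between Fenby and Upland.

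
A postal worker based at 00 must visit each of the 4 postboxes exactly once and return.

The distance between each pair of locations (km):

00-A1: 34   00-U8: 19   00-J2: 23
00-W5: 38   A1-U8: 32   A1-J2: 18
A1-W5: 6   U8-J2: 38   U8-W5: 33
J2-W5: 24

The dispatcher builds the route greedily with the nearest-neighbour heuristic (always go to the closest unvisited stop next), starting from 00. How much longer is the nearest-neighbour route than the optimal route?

The nearest-neighbour route is 5 km longer than optimal.

00: U8=19, J2=23, A1=34, W5=38 ⇒ U8
U8: A1=32, W5=33, J2=38 ⇒ A1
A1: W5=6, J2=18 ⇒ W5
W5: J2=24 ⇒ J2
NN route 00 → U8 → A1 → W5 → J2 → 00 costs 104.
Optimal: 00 → U8 → W5 → A1 → J2 → 00 costs 99 (by enumerating all 12 distinct tours).
Excess = 104 − 99 = 5.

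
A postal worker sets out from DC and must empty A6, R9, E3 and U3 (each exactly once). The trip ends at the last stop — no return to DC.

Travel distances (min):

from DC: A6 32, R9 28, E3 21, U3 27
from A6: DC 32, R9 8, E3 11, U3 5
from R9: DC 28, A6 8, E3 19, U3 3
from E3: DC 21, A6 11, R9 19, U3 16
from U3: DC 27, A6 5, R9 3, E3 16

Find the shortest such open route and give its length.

There are 4! = 24 possible orderings.
DC - A6 - R9 - E3 - U3: 32+8+19+16 = 75
DC - A6 - R9 - U3 - E3: 32+8+3+16 = 59
DC - A6 - E3 - R9 - U3: 32+11+19+3 = 65
DC - A6 - E3 - U3 - R9: 32+11+16+3 = 62
DC - A6 - U3 - R9 - E3: 32+5+3+19 = 59
DC - A6 - U3 - E3 - R9: 32+5+16+19 = 72
DC - R9 - A6 - E3 - U3: 28+8+11+16 = 63
DC - R9 - A6 - U3 - E3: 28+8+5+16 = 57
DC - R9 - E3 - A6 - U3: 28+19+11+5 = 63
DC - R9 - E3 - U3 - A6: 28+19+16+5 = 68
DC - R9 - U3 - A6 - E3: 28+3+5+11 = 47
DC - R9 - U3 - E3 - A6: 28+3+16+11 = 58
DC - E3 - A6 - R9 - U3: 21+11+8+3 = 43
DC - E3 - A6 - U3 - R9: 21+11+5+3 = 40
… (10 more)
The minimum is 40.
One shortest path: DC → E3 → A6 → U3 → R9.

Shortest open route: 40 min.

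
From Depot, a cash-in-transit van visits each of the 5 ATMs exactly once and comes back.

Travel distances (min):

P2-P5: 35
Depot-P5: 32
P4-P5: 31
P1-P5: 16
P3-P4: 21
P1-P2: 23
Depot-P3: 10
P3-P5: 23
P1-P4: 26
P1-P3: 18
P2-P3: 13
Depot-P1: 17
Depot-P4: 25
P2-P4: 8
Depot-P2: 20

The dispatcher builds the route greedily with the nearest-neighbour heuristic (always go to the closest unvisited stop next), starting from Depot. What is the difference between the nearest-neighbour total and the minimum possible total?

Excess over optimum: 10 min.

From Depot: P3=10, P1=17, P2=20, P4=25, P5=32 → choose P3 (10).
From P3: P2=13, P1=18, P4=21, P5=23 → choose P2 (13).
From P2: P4=8, P1=23, P5=35 → choose P4 (8).
From P4: P1=26, P5=31 → choose P1 (26).
From P1: P5=16 → choose P5 (16).
NN route Depot → P3 → P2 → P4 → P1 → P5 → Depot costs 105.
Optimal: Depot → P1 → P5 → P4 → P2 → P3 → Depot costs 95 (by enumerating all 60 distinct tours).
Excess = 105 − 95 = 10.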